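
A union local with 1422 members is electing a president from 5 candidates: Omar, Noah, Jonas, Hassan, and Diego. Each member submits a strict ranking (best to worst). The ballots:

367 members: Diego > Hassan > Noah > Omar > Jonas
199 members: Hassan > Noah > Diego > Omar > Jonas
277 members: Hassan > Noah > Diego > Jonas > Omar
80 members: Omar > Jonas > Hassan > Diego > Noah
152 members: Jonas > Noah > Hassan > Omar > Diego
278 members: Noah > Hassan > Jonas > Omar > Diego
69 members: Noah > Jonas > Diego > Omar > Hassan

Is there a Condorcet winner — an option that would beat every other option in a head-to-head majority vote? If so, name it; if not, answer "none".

Hassan vs Omar: 1273–149 for Hassan.
Hassan vs Noah: 923–499 for Hassan.
Hassan vs Jonas: 1121–301 for Hassan.
Hassan vs Diego: 986–436 for Hassan.
Hassan beats every other option head-to-head.

Hassan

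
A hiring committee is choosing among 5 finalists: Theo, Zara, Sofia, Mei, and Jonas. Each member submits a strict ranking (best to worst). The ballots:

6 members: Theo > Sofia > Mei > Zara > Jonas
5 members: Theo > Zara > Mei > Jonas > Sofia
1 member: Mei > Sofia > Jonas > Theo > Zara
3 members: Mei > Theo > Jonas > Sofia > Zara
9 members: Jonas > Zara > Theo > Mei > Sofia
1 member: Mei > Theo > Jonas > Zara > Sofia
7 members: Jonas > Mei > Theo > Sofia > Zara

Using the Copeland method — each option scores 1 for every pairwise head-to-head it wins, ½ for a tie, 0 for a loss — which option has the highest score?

Theo: beats Zara, Sofia, and Mei; loses to Jonas → score 3.
Zara: loses to Theo, Sofia, Mei, and Jonas → score 0.
Sofia: beats Zara; loses to Theo, Mei, and Jonas → score 1.
Mei: beats Zara and Sofia; ties Jonas; loses to Theo → score 2.5.
Jonas: beats Theo, Zara, and Sofia; ties Mei → score 3.5.
Jonas has the best pairwise record.

Jonas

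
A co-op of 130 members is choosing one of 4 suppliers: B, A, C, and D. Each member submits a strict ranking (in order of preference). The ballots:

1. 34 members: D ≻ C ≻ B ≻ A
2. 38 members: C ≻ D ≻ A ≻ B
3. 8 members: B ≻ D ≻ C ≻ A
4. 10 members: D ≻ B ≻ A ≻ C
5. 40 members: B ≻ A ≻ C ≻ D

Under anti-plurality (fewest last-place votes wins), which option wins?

C

Last-place votes: B 38, A 42, C 10, D 40.
C is ranked last by the fewest voters, so C wins.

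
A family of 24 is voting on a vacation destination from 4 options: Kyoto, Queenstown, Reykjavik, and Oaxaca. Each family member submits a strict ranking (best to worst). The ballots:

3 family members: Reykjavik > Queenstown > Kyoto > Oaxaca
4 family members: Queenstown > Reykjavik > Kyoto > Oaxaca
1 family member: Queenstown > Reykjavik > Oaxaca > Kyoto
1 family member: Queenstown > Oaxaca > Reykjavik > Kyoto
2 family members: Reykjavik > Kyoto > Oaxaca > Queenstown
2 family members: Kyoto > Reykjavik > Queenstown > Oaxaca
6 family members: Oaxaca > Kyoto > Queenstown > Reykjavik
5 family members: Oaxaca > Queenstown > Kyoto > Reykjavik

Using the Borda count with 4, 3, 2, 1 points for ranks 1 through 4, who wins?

Queenstown

Kyoto: 3·2 + 4·2 + 1·1 + 1·1 + 2·3 + 2·4 + 6·3 + 5·2 = 58
Queenstown: 3·3 + 4·4 + 1·4 + 1·4 + 2·1 + 2·2 + 6·2 + 5·3 = 66
Reykjavik: 3·4 + 4·3 + 1·3 + 1·2 + 2·4 + 2·3 + 6·1 + 5·1 = 54
Oaxaca: 3·1 + 4·1 + 1·2 + 1·3 + 2·2 + 2·1 + 6·4 + 5·4 = 62
Queenstown has the highest Borda score (66).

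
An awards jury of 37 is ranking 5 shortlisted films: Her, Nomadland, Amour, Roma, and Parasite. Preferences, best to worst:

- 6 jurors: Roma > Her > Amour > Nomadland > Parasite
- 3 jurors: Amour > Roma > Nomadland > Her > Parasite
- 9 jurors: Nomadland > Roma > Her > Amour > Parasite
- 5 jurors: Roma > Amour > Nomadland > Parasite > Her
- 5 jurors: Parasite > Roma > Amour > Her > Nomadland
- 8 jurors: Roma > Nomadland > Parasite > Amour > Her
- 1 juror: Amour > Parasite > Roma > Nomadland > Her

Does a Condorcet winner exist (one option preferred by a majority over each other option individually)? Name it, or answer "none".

Roma

Roma vs Her: 37–0 for Roma.
Roma vs Nomadland: 28–9 for Roma.
Roma vs Amour: 33–4 for Roma.
Roma vs Parasite: 31–6 for Roma.
Roma beats every other option head-to-head.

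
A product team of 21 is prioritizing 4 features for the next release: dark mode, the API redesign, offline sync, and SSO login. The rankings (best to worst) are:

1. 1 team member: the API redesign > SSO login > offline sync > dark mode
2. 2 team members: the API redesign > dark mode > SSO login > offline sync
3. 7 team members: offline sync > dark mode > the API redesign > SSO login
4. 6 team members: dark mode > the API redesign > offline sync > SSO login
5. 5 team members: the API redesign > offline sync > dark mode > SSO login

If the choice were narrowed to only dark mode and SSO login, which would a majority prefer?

dark mode

Voters preferring dark mode to SSO login: 20; preferring SSO login to dark mode: 1.
dark mode wins the head-to-head.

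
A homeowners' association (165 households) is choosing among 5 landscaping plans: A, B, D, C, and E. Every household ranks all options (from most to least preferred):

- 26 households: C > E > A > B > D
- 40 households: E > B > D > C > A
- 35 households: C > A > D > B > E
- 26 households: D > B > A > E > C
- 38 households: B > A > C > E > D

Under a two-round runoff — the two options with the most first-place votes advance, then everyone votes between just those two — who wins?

Round 1 first-place votes: A 0, B 38, D 26, C 61, E 40.
C and E advance.
Runoff: C is preferred to E by 99 voters; E by 66.
C wins the runoff.

C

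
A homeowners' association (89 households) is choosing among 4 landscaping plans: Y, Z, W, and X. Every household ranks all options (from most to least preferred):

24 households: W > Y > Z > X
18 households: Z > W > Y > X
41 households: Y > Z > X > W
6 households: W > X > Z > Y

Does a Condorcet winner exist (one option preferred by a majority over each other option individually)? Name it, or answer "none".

Checking pairwise contests:
W beats Y 48–41.
Y beats Z 65–24.
Z beats W 59–30.
Y beats X 83–6.
Every option loses at least one head-to-head, so there is no Condorcet winner.

none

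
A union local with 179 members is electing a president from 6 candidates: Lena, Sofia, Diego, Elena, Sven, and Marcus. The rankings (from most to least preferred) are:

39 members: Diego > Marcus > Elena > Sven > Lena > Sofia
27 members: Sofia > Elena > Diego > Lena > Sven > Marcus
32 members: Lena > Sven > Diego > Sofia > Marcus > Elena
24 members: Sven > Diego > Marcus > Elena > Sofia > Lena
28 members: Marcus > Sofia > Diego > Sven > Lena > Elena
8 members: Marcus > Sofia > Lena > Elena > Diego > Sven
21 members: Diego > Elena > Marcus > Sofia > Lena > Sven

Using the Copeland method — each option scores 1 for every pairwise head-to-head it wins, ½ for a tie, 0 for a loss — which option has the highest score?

Diego

Lena: loses to Sofia, Diego, Elena, Sven, and Marcus → score 0.
Sofia: beats Lena and Elena; loses to Diego, Sven, and Marcus → score 2.
Diego: beats Lena, Sofia, Elena, Sven, and Marcus → score 5.
Elena: beats Lena and Sven; loses to Sofia, Diego, and Marcus → score 2.
Sven: beats Lena and Sofia; loses to Diego, Elena, and Marcus → score 2.
Marcus: beats Lena, Sofia, Elena, and Sven; loses to Diego → score 4.
Diego has the best pairwise record.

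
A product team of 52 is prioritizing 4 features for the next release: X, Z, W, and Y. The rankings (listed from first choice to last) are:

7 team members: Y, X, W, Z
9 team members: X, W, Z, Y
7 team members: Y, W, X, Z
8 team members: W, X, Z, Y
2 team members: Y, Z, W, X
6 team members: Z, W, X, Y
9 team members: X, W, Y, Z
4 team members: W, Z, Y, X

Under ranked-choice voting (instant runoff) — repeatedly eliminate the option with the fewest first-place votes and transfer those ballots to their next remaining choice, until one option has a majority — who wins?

W

Round 1: X 18, Z 6, W 12, Y 16. Eliminate Z.
Round 2: X 18, W 18, Y 16. Eliminate Y.
Round 3: X 25, W 27. W has a majority.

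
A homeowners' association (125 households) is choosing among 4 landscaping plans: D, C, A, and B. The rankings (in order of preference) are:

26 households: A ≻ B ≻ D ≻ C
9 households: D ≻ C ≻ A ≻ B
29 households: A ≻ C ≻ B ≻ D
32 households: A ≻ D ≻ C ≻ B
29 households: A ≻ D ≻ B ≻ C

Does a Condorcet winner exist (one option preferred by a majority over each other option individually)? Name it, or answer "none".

A vs D: 116–9 for A.
A vs C: 116–9 for A.
A vs B: 125–0 for A.
A beats every other option head-to-head.

A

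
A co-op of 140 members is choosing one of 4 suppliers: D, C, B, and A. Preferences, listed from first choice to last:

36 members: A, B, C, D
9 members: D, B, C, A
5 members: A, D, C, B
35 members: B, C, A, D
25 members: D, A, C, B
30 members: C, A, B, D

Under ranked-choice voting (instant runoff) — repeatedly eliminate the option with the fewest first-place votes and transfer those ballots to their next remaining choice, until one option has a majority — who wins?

A

Round 1: D 34, C 30, B 35, A 41. Eliminate C.
Round 2: D 34, B 35, A 71. A has a majority.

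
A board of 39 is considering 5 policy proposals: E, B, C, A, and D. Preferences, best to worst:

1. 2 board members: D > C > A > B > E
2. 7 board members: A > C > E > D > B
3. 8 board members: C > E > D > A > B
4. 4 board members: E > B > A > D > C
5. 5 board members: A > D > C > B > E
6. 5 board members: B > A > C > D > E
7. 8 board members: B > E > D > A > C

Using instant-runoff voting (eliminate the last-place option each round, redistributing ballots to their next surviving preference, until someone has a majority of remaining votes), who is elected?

Round 1: E 4, B 13, C 8, A 12, D 2. Eliminate D.
Round 2: E 4, B 13, C 10, A 12. Eliminate E.
Round 3: B 17, C 10, A 12. Eliminate C.
Round 4: B 17, A 22. A has a majority.

A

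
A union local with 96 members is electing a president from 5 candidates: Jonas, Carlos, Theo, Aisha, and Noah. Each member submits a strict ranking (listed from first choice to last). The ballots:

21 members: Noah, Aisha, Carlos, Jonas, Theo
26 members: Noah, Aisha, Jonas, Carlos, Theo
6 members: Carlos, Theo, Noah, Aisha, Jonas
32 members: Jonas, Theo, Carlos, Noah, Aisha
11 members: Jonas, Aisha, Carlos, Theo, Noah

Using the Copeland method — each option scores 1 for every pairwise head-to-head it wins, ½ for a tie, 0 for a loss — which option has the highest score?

Aisha

Jonas: beats Carlos and Theo; loses to Aisha and Noah → score 2.
Carlos: beats Theo and Noah; loses to Jonas and Aisha → score 2.
Theo: beats Noah; loses to Jonas, Carlos, and Aisha → score 1.
Aisha: beats Jonas, Carlos, and Theo; loses to Noah → score 3.
Noah: beats Jonas and Aisha; loses to Carlos and Theo → score 2.
Aisha has the best pairwise record.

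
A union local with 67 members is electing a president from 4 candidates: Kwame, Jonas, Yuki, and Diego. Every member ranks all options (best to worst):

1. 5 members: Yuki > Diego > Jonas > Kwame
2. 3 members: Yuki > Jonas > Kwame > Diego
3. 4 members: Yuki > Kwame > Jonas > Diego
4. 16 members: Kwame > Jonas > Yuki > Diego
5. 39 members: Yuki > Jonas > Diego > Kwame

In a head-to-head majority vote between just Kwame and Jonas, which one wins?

Jonas

Voters preferring Kwame to Jonas: 20; preferring Jonas to Kwame: 47.
Jonas wins the head-to-head.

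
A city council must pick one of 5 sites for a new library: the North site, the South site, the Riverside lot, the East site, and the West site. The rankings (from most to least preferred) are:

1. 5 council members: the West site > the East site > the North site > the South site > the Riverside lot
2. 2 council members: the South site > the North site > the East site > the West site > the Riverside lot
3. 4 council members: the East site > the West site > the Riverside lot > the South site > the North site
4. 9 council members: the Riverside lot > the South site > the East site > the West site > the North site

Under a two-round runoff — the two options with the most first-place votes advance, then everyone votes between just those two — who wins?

the West site

Round 1 first-place votes: the North site 0, the South site 2, the Riverside lot 9, the East site 4, the West site 5.
the Riverside lot and the West site advance.
Runoff: the Riverside lot is preferred to the West site by 9 voters; the West site by 11.
the West site wins the runoff.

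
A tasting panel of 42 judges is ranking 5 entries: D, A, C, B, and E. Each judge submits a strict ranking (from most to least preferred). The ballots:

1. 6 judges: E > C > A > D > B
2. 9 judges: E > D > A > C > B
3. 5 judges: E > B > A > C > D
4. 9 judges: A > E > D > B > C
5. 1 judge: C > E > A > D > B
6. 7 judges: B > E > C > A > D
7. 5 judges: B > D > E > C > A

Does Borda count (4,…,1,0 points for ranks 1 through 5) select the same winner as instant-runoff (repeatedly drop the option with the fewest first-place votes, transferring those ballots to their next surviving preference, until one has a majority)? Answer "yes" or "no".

Borda — scores: D 67, A 85, C 55, B 72, E 141. Winner: E.
Instant-runoff — R1 D 0, A 9, C 1, B 12, E 20 (D out); R2 A 9, C 1, B 12, E 20 (C out); R3 A 9, B 12, E 21 (A out); R4 B 12, E 30 (E winner). Winner: E.
The two methods agree.

yes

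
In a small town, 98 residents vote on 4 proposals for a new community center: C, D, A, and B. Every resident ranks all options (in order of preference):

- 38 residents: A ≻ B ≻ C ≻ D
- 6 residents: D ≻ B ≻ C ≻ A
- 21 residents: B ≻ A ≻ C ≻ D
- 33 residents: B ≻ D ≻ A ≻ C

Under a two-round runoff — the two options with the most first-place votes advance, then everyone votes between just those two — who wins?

Round 1 first-place votes: C 0, D 6, A 38, B 54.
B and A advance.
Runoff: B is preferred to A by 60 voters; A by 38.
B wins the runoff.

B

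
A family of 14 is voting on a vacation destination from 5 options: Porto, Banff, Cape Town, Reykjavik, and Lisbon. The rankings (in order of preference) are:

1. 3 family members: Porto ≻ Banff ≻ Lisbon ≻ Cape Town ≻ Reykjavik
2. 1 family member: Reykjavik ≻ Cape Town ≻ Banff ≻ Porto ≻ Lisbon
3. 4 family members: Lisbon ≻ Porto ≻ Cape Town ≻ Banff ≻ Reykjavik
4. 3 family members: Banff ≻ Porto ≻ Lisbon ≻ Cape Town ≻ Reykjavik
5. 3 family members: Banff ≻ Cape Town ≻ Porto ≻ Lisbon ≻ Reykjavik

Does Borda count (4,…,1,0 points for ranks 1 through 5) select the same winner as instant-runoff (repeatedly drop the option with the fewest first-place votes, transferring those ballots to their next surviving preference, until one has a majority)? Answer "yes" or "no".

no

Borda — scores: Porto 40, Banff 39, Cape Town 26, Reykjavik 4, Lisbon 31. Winner: Porto.
Instant-runoff — R1 Porto 3, Banff 6, Cape Town 0, Reykjavik 1, Lisbon 4 (Cape Town out); R2 Porto 3, Banff 6, Reykjavik 1, Lisbon 4 (Reykjavik out); R3 Porto 3, Banff 7, Lisbon 4 (Porto out); R4 Banff 10, Lisbon 4 (Banff winner). Winner: Banff.
The two methods disagree.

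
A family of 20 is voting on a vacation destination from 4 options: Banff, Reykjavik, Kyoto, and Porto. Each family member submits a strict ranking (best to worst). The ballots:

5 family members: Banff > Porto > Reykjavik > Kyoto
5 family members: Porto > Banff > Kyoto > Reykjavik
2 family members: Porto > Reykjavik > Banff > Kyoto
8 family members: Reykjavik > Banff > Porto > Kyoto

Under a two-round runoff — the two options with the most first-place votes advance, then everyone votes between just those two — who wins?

Round 1 first-place votes: Banff 5, Reykjavik 8, Kyoto 0, Porto 7.
Reykjavik and Porto advance.
Runoff: Reykjavik is preferred to Porto by 8 voters; Porto by 12.
Porto wins the runoff.

Porto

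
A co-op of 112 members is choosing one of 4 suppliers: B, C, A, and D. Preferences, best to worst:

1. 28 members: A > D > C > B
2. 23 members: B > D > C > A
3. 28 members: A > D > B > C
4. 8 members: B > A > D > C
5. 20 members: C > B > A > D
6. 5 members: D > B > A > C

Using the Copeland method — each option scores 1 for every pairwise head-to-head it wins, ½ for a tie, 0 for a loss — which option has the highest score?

B: beats C; ties A; loses to D → score 1.5.
C: loses to B, A, and D → score 0.
A: beats C and D; ties B → score 2.5.
D: beats B and C; loses to A → score 2.
A has the best pairwise record.

A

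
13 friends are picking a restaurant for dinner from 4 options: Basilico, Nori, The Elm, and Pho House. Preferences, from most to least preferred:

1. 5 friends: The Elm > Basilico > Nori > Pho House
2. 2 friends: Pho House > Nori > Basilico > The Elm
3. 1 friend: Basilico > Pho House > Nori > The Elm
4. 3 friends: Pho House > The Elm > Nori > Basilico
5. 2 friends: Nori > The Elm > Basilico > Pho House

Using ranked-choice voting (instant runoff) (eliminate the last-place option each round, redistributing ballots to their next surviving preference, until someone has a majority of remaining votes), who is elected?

Round 1: Basilico 1, Nori 2, The Elm 5, Pho House 5. Eliminate Basilico.
Round 2: Nori 2, The Elm 5, Pho House 6. Eliminate Nori.
Round 3: The Elm 7, Pho House 6. The Elm has a majority.

The Elm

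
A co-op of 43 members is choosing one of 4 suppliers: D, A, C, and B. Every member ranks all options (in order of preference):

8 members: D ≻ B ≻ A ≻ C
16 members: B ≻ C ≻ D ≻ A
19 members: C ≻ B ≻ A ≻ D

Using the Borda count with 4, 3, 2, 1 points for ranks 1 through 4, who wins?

D: 8·4 + 16·2 + 19·1 = 83
A: 8·2 + 16·1 + 19·2 = 70
C: 8·1 + 16·3 + 19·4 = 132
B: 8·3 + 16·4 + 19·3 = 145
B has the highest Borda score (145).

B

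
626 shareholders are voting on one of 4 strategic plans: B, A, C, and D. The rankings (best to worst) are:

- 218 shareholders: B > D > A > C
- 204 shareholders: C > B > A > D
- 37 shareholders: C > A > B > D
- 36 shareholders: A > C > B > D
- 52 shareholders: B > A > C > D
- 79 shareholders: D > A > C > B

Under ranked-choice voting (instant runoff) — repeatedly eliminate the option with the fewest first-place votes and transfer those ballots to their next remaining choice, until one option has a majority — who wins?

Round 1: B 270, A 36, C 241, D 79. Eliminate A.
Round 2: B 270, C 277, D 79. Eliminate D.
Round 3: B 270, C 356. C has a majority.

C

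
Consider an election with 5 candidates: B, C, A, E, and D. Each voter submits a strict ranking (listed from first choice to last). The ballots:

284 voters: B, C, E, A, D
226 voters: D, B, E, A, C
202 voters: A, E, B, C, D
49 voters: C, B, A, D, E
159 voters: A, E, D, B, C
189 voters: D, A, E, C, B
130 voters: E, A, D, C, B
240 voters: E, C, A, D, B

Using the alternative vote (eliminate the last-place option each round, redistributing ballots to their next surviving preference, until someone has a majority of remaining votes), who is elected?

E

Round 1: B 284, C 49, A 361, E 370, D 415. Eliminate C.
Round 2: B 333, A 361, E 370, D 415. Eliminate B.
Round 3: A 410, E 654, D 415. Eliminate A.
Round 4: E 1015, D 464. E has a majority.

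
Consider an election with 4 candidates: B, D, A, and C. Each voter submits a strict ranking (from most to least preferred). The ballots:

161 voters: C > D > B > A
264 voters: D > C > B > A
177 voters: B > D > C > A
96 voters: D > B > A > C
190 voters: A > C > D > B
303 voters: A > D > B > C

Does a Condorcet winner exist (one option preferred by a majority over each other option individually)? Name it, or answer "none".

D vs B: 1014–177 for D.
D vs A: 698–493 for D.
D vs C: 840–351 for D.
D beats every other option head-to-head.

D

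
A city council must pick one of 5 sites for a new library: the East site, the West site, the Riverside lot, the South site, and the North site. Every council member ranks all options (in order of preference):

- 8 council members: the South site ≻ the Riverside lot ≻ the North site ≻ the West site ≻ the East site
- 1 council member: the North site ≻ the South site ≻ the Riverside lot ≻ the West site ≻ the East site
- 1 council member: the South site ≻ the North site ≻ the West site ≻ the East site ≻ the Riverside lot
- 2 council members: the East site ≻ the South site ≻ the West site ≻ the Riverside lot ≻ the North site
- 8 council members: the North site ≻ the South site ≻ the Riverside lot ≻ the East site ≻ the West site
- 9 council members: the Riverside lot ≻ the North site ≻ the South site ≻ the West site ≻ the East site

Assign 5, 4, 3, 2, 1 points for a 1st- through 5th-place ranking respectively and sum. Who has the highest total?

the South site

the East site: 8·1 + 1·1 + 1·2 + 2·5 + 8·2 + 9·1 = 46
the West site: 8·2 + 1·2 + 1·3 + 2·3 + 8·1 + 9·2 = 53
the Riverside lot: 8·4 + 1·3 + 1·1 + 2·2 + 8·3 + 9·5 = 109
the South site: 8·5 + 1·4 + 1·5 + 2·4 + 8·4 + 9·3 = 116
the North site: 8·3 + 1·5 + 1·4 + 2·1 + 8·5 + 9·4 = 111
the South site has the highest Borda score (116).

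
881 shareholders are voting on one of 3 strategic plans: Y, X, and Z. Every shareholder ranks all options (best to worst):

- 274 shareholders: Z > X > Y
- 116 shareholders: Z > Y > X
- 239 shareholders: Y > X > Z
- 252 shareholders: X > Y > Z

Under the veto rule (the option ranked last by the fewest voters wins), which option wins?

X

Last-place votes: Y 274, X 116, Z 491.
X is ranked last by the fewest voters, so X wins.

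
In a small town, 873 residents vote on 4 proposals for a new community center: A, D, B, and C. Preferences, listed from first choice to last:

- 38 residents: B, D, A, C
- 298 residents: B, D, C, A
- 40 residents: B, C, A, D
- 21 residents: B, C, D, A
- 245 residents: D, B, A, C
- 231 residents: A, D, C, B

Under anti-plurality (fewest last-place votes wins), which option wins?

D

Last-place votes: A 319, D 40, B 231, C 283.
D is ranked last by the fewest voters, so D wins.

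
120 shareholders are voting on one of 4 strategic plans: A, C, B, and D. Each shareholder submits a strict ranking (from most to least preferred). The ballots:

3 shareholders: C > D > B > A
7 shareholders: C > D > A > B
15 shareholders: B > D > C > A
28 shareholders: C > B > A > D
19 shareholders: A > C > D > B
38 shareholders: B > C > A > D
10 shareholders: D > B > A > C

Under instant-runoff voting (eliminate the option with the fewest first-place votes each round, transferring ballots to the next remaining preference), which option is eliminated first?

Round 1: A 19, C 38, B 53, D 10. Eliminate D.

D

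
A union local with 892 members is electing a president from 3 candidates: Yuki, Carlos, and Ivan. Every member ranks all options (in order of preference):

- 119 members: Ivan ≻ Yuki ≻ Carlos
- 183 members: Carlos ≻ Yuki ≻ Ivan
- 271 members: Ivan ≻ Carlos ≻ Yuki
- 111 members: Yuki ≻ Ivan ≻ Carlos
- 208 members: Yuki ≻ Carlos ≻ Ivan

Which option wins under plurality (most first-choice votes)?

First-place votes: Yuki 319, Carlos 183, Ivan 390.
Ivan has the most first-place votes.

Ivan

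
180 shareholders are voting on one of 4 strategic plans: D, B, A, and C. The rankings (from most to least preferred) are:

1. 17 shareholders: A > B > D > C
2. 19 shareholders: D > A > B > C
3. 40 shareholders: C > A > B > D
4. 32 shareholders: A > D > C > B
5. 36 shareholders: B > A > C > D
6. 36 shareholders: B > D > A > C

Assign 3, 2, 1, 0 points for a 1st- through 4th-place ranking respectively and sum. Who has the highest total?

A

D: 17·1 + 19·3 + 40·0 + 32·2 + 36·0 + 36·2 = 210
B: 17·2 + 19·1 + 40·1 + 32·0 + 36·3 + 36·3 = 309
A: 17·3 + 19·2 + 40·2 + 32·3 + 36·2 + 36·1 = 373
C: 17·0 + 19·0 + 40·3 + 32·1 + 36·1 + 36·0 = 188
A has the highest Borda score (373).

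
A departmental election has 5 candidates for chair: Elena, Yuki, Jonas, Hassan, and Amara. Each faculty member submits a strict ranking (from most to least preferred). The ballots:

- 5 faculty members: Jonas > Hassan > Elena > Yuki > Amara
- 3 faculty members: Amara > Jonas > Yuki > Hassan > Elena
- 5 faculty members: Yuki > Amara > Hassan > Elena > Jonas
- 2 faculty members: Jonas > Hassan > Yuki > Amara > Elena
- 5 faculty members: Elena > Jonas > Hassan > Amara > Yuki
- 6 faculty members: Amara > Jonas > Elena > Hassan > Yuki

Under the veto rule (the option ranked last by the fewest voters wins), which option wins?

Last-place votes: Elena 5, Yuki 11, Jonas 5, Hassan 0, Amara 5.
Hassan is ranked last by the fewest voters, so Hassan wins.

Hassan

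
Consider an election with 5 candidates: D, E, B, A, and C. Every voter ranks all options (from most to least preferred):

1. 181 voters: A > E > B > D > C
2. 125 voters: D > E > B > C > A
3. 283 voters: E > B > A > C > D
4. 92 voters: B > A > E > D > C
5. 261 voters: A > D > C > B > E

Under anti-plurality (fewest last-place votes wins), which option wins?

Last-place votes: D 283, E 261, B 0, A 125, C 273.
B is ranked last by the fewest voters, so B wins.

B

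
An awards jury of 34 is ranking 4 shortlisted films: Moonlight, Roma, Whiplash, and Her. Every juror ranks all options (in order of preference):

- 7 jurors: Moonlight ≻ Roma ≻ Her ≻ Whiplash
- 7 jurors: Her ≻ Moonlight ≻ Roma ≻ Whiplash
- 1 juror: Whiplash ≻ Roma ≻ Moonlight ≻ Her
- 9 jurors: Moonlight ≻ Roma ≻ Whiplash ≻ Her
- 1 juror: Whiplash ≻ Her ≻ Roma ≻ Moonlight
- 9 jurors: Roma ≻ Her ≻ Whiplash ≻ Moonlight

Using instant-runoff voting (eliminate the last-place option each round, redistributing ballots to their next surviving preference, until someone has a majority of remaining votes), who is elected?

Round 1: Moonlight 16, Roma 9, Whiplash 2, Her 7. Eliminate Whiplash.
Round 2: Moonlight 16, Roma 10, Her 8. Eliminate Her.
Round 3: Moonlight 23, Roma 11. Moonlight has a majority.

Moonlight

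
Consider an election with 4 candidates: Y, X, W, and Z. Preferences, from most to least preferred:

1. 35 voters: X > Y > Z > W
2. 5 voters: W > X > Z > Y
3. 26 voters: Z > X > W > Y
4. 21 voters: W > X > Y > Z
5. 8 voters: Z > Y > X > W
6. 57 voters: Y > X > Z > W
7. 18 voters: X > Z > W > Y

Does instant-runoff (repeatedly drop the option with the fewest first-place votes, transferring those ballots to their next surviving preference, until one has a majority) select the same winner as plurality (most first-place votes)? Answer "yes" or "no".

no

Instant-runoff — R1 Y 57, X 53, W 26, Z 34 (W out); R2 Y 57, X 79, Z 34 (Z out); R3 Y 65, X 105 (X winner). Winner: X.
Plurality — first-place votes: Y 57, X 53, W 26, Z 34. Winner: Y.
The two methods disagree.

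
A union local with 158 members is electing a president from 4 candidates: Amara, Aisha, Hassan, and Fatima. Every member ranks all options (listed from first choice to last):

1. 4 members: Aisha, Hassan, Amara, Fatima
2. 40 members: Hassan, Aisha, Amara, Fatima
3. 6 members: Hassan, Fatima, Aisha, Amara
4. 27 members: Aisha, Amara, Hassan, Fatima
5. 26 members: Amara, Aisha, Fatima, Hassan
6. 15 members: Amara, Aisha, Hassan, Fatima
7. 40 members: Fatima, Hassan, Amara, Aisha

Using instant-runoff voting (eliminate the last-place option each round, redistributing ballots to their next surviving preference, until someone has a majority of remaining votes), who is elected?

Round 1: Amara 41, Aisha 31, Hassan 46, Fatima 40. Eliminate Aisha.
Round 2: Amara 68, Hassan 50, Fatima 40. Eliminate Fatima.
Round 3: Amara 68, Hassan 90. Hassan has a majority.

Hassan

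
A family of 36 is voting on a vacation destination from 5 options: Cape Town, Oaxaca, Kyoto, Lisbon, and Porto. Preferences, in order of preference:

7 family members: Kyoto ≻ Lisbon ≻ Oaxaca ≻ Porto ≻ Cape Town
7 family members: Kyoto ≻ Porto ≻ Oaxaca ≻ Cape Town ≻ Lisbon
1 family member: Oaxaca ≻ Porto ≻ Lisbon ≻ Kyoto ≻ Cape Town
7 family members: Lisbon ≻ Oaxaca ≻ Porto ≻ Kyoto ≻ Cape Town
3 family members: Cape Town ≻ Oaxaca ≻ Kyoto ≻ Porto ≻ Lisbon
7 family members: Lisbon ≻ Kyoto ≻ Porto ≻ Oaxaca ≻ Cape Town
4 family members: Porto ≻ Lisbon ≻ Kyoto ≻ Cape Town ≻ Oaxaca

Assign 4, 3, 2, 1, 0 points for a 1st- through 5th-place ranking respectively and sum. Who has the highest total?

Cape Town: 7·0 + 7·1 + 1·0 + 7·0 + 3·4 + 7·0 + 4·1 = 23
Oaxaca: 7·2 + 7·2 + 1·4 + 7·3 + 3·3 + 7·1 + 4·0 = 69
Kyoto: 7·4 + 7·4 + 1·1 + 7·1 + 3·2 + 7·3 + 4·2 = 99
Lisbon: 7·3 + 7·0 + 1·2 + 7·4 + 3·0 + 7·4 + 4·3 = 91
Porto: 7·1 + 7·3 + 1·3 + 7·2 + 3·1 + 7·2 + 4·4 = 78
Kyoto has the highest Borda score (99).

Kyoto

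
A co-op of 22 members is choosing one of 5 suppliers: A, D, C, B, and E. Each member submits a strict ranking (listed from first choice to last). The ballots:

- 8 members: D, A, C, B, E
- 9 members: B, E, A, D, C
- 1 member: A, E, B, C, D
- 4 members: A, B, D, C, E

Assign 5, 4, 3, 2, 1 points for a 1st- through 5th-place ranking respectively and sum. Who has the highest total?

A: 8·4 + 9·3 + 1·5 + 4·5 = 84
D: 8·5 + 9·2 + 1·1 + 4·3 = 71
C: 8·3 + 9·1 + 1·2 + 4·2 = 43
B: 8·2 + 9·5 + 1·3 + 4·4 = 80
E: 8·1 + 9·4 + 1·4 + 4·1 = 52
A has the highest Borda score (84).

A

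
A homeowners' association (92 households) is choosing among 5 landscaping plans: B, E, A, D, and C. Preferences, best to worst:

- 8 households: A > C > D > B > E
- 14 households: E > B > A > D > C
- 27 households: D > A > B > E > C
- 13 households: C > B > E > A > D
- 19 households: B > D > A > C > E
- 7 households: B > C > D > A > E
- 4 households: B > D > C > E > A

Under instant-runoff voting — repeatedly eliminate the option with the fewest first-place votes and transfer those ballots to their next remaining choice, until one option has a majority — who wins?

B

Round 1: B 30, E 14, A 8, D 27, C 13. Eliminate A.
Round 2: B 30, E 14, D 27, C 21. Eliminate E.
Round 3: B 44, D 27, C 21. Eliminate C.
Round 4: B 57, D 35. B has a majority.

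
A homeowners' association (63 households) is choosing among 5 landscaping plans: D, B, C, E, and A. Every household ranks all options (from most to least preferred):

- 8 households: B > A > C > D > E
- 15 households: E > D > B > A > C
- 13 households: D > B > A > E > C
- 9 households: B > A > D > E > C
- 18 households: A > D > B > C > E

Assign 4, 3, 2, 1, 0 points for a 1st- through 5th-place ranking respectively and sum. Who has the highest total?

D: 8·1 + 15·3 + 13·4 + 9·2 + 18·3 = 177
B: 8·4 + 15·2 + 13·3 + 9·4 + 18·2 = 173
C: 8·2 + 15·0 + 13·0 + 9·0 + 18·1 = 34
E: 8·0 + 15·4 + 13·1 + 9·1 + 18·0 = 82
A: 8·3 + 15·1 + 13·2 + 9·3 + 18·4 = 164
D has the highest Borda score (177).

D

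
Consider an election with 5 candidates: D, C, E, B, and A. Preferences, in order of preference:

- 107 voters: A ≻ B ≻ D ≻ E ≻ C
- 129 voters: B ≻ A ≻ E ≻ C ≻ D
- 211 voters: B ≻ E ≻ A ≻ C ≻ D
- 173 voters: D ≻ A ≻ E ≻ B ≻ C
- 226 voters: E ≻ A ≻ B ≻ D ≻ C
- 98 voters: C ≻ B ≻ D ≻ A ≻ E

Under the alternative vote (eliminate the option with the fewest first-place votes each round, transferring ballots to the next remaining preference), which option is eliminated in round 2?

Round 1: D 173, C 98, E 226, B 340, A 107. Eliminate C.
Round 2: D 173, E 226, B 438, A 107. Eliminate A.

A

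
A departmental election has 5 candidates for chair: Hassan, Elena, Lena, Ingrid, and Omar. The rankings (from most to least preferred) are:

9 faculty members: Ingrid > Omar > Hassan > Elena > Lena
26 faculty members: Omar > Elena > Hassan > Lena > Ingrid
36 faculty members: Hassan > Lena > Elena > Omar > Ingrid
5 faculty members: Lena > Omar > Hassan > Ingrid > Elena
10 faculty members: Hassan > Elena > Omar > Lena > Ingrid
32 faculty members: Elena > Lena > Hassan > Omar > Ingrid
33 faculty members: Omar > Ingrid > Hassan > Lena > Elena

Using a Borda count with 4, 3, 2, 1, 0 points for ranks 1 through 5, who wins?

Hassan

Hassan: 9·2 + 26·2 + 36·4 + 5·2 + 10·4 + 32·2 + 33·2 = 394
Elena: 9·1 + 26·3 + 36·2 + 5·0 + 10·3 + 32·4 + 33·0 = 317
Lena: 9·0 + 26·1 + 36·3 + 5·4 + 10·1 + 32·3 + 33·1 = 293
Ingrid: 9·4 + 26·0 + 36·0 + 5·1 + 10·0 + 32·0 + 33·3 = 140
Omar: 9·3 + 26·4 + 36·1 + 5·3 + 10·2 + 32·1 + 33·4 = 366
Hassan has the highest Borda score (394).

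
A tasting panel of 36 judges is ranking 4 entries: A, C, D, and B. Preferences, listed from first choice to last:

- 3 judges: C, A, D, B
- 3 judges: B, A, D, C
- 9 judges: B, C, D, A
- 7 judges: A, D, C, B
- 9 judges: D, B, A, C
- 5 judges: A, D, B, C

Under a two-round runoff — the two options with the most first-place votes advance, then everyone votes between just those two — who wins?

Round 1 first-place votes: A 12, C 3, D 9, B 12.
B and A advance.
Runoff: B is preferred to A by 21 voters; A by 15.
B wins the runoff.

B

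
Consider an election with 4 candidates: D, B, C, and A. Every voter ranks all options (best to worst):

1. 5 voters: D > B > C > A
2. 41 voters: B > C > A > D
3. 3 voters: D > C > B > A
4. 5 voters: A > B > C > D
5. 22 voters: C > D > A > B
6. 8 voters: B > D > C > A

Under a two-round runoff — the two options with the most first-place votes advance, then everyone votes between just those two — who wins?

B

Round 1 first-place votes: D 8, B 49, C 22, A 5.
B and C advance.
Runoff: B is preferred to C by 59 voters; C by 25.
B wins the runoff.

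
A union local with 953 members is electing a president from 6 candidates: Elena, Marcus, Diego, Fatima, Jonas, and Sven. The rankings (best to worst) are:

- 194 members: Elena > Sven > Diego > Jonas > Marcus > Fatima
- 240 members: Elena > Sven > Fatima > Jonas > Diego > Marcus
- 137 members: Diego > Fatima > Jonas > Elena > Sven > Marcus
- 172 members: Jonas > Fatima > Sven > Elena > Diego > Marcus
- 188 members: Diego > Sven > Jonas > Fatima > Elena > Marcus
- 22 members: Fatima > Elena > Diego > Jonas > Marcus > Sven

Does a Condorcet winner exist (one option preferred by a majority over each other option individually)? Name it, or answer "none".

Checking pairwise contests:
Fatima beats Elena 519–434.
Elena beats Marcus 953–0.
Elena beats Diego 628–325.
Diego beats Fatima 519–434.
Diego beats Jonas 541–412.
Elena beats Sven 593–360.
Every option loses at least one head-to-head, so there is no Condorcet winner.

none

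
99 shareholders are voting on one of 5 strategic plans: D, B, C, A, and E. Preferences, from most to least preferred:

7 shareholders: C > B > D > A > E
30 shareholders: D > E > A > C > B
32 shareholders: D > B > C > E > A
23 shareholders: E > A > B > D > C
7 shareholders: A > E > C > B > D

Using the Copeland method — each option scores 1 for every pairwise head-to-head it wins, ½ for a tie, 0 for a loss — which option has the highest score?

D: beats B, C, A, and E → score 4.
B: beats C; loses to D, A, and E → score 1.
C: loses to D, B, A, and E → score 0.
A: beats B and C; loses to D and E → score 2.
E: beats B, C, and A; loses to D → score 3.
D has the best pairwise record.

D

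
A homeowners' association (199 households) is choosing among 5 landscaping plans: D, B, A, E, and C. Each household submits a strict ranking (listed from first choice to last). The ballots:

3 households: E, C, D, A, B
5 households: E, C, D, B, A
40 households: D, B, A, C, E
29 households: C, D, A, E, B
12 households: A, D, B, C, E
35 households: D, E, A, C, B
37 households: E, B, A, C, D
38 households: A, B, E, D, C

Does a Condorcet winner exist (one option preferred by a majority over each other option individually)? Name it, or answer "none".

D

D vs B: 124–75 for D.
D vs A: 112–87 for D.
D vs E: 116–83 for D.
D vs C: 125–74 for D.
D beats every other option head-to-head.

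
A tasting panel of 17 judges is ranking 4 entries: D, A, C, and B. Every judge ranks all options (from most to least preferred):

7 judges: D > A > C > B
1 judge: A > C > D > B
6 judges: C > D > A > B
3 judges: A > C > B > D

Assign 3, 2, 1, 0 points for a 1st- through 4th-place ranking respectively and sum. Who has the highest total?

D: 7·3 + 1·1 + 6·2 + 3·0 = 34
A: 7·2 + 1·3 + 6·1 + 3·3 = 32
C: 7·1 + 1·2 + 6·3 + 3·2 = 33
B: 7·0 + 1·0 + 6·0 + 3·1 = 3
D has the highest Borda score (34).

D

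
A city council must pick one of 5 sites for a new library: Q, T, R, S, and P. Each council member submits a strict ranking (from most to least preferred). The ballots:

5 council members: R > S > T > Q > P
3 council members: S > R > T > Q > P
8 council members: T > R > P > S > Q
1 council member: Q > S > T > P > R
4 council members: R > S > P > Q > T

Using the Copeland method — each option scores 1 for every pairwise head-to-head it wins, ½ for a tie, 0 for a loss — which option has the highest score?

R

Q: loses to T, R, S, and P → score 0.
T: beats Q and P; loses to R and S → score 2.
R: beats Q, T, S, and P → score 4.
S: beats Q, T, and P; loses to R → score 3.
P: beats Q; loses to T, R, and S → score 1.
R has the best pairwise record.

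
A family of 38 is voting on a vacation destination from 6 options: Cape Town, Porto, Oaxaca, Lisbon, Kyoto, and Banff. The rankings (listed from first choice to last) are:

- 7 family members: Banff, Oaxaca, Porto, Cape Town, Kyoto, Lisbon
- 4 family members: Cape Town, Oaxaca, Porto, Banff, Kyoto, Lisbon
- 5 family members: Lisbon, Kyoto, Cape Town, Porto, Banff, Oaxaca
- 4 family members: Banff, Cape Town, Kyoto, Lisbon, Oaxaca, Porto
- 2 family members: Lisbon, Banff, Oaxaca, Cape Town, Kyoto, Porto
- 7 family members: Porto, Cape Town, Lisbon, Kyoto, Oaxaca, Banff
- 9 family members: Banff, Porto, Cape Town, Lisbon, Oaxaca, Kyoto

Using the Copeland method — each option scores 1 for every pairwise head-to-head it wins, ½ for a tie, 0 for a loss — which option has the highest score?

Banff

Cape Town: beats Oaxaca, Lisbon, and Kyoto; loses to Porto and Banff → score 3.
Porto: beats Cape Town, Oaxaca, Lisbon, and Kyoto; loses to Banff → score 4.
Oaxaca: beats Kyoto; loses to Cape Town, Porto, Lisbon, and Banff → score 1.
Lisbon: beats Oaxaca and Kyoto; loses to Cape Town, Porto, and Banff → score 2.
Kyoto: loses to Cape Town, Porto, Oaxaca, Lisbon, and Banff → score 0.
Banff: beats Cape Town, Porto, Oaxaca, Lisbon, and Kyoto → score 5.
Banff has the best pairwise record.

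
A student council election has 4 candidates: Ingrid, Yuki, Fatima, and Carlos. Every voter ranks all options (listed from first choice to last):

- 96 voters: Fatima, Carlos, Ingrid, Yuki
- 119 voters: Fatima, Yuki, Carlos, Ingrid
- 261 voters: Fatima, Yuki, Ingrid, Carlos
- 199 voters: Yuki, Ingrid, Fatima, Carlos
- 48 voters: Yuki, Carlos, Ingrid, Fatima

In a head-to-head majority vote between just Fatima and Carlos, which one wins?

Voters preferring Fatima to Carlos: 675; preferring Carlos to Fatima: 48.
Fatima wins the head-to-head.

Fatima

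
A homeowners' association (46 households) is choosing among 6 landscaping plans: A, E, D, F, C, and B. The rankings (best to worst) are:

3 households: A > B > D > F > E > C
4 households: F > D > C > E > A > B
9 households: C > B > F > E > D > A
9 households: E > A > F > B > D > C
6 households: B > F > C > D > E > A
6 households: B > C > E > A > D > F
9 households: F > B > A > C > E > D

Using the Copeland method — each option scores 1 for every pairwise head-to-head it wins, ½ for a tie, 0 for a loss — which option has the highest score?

B

A: beats D; loses to E, F, C, and B → score 1.
E: beats A and D; loses to F, C, and B → score 2.
D: loses to A, E, F, C, and B → score 0.
F: beats A, E, D, and C; loses to B → score 4.
C: beats A, E, and D; loses to F and B → score 3.
B: beats A, E, D, F, and C → score 5.
B has the best pairwise record.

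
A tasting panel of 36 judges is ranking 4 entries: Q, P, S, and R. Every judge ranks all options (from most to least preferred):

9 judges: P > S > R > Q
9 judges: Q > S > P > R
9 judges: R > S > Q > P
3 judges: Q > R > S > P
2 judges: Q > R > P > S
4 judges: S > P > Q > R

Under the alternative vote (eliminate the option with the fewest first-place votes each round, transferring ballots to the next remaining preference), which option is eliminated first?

Round 1: Q 14, P 9, S 4, R 9. Eliminate S.

S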